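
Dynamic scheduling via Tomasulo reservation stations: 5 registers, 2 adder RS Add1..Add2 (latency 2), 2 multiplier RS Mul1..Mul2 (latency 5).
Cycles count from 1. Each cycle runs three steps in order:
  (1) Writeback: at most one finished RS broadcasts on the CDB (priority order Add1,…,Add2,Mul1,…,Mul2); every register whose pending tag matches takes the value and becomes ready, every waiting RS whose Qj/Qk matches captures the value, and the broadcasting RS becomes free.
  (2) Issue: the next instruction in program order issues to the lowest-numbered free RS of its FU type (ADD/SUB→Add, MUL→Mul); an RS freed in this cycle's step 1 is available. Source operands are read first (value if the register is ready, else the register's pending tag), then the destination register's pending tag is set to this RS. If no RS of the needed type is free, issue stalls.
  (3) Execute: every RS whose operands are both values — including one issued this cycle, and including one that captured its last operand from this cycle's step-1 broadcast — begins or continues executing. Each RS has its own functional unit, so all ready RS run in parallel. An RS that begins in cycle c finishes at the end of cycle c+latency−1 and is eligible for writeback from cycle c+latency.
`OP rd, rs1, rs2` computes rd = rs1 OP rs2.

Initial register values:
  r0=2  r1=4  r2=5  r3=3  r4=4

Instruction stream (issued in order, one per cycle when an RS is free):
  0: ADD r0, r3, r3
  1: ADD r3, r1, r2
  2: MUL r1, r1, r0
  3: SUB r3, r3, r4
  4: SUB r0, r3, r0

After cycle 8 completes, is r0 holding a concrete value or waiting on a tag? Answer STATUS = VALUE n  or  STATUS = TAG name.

STATUS = VALUE -1

  c1: issue ADD r0<-Add1  regs: r0:Add1,r1:4,r2:5,r3:3,r4:4
  c2: issue ADD r3<-Add2  regs: r0:Add1,r1:4,r2:5,r3:Add2,r4:4
  c3: CDB Add1=6; issue MUL r1<-Mul1  regs: r0:6,r1:Mul1,r2:5,r3:Add2,r4:4
  c4: CDB Add2=9; issue SUB r3<-Add1  regs: r0:6,r1:Mul1,r2:5,r3:Add1,r4:4
  c5: issue SUB r0<-Add2  regs: r0:Add2,r1:Mul1,r2:5,r3:Add1,r4:4
  c6: CDB Add1=5  regs: r0:Add2,r1:Mul1,r2:5,r3:5,r4:4
  c7: -  regs: r0:Add2,r1:Mul1,r2:5,r3:5,r4:4
  c8: CDB Add2=-1  regs: r0:-1,r1:Mul1,r2:5,r3:5,r4:4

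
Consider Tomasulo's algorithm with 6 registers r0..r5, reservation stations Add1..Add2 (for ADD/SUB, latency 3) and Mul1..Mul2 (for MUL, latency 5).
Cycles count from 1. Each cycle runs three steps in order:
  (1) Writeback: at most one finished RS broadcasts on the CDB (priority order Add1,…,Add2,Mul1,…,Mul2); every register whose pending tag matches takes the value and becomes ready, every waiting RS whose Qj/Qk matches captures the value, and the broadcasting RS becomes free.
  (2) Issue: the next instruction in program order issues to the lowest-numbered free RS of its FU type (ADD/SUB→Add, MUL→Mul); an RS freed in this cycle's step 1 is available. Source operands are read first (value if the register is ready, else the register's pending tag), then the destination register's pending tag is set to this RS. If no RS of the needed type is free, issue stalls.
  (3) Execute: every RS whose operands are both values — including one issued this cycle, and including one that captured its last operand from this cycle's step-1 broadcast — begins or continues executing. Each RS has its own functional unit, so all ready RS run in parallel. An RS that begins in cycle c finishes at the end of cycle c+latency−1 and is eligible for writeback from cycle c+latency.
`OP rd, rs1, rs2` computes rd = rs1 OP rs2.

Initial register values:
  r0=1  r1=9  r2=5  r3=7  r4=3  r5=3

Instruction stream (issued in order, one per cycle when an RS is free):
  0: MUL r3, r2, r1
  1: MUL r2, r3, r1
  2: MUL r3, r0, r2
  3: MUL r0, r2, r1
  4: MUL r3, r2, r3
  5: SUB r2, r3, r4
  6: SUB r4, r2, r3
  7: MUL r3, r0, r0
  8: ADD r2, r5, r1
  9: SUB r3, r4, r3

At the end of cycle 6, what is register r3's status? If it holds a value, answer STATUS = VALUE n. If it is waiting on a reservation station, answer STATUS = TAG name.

  c1: issue MUL r3<-Mul1  regs: r0:1,r1:9,r2:5,r3:Mul1,r4:3,r5:3
  c2: issue MUL r2<-Mul2  regs: r0:1,r1:9,r2:Mul2,r3:Mul1,r4:3,r5:3
  c3: stall  regs: r0:1,r1:9,r2:Mul2,r3:Mul1,r4:3,r5:3
  c4: stall  regs: r0:1,r1:9,r2:Mul2,r3:Mul1,r4:3,r5:3
  c5: stall  regs: r0:1,r1:9,r2:Mul2,r3:Mul1,r4:3,r5:3
  c6: CDB Mul1=45; issue MUL r3<-Mul1  regs: r0:1,r1:9,r2:Mul2,r3:Mul1,r4:3,r5:3

STATUS = TAG Mul1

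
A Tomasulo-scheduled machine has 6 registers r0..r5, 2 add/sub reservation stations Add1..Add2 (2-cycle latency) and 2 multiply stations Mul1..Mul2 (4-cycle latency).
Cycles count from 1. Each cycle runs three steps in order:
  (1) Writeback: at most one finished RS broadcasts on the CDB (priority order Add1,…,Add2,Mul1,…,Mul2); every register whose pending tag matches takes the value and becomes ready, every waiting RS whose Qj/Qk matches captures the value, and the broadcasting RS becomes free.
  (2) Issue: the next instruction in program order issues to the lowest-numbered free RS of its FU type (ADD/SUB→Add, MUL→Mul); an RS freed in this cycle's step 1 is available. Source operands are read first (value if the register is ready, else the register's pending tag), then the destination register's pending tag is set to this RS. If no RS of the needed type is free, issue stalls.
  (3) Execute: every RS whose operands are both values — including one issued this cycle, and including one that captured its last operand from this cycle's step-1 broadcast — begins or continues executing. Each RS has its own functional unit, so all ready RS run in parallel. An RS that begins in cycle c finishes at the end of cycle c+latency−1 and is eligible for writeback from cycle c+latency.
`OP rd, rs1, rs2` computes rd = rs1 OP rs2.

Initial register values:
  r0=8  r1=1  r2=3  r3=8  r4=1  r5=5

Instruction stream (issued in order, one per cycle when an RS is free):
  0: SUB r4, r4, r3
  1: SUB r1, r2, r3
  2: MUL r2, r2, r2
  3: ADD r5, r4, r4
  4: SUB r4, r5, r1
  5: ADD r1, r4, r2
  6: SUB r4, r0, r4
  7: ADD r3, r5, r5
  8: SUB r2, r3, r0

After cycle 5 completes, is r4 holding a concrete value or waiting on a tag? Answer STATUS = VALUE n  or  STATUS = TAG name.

cycle 1: issue SUB r4<-Add1 // r0:8,r1:1,r2:3,r3:8,r4:Add1,r5:5
cycle 2: issue SUB r1<-Add2 // r0:8,r1:Add2,r2:3,r3:8,r4:Add1,r5:5
cycle 3: CDB Add1=-7; issue MUL r2<-Mul1 // r0:8,r1:Add2,r2:Mul1,r3:8,r4:-7,r5:5
cycle 4: CDB Add2=-5; issue ADD r5<-Add1 // r0:8,r1:-5,r2:Mul1,r3:8,r4:-7,r5:Add1
cycle 5: issue SUB r4<-Add2 // r0:8,r1:-5,r2:Mul1,r3:8,r4:Add2,r5:Add1

STATUS = TAG Add2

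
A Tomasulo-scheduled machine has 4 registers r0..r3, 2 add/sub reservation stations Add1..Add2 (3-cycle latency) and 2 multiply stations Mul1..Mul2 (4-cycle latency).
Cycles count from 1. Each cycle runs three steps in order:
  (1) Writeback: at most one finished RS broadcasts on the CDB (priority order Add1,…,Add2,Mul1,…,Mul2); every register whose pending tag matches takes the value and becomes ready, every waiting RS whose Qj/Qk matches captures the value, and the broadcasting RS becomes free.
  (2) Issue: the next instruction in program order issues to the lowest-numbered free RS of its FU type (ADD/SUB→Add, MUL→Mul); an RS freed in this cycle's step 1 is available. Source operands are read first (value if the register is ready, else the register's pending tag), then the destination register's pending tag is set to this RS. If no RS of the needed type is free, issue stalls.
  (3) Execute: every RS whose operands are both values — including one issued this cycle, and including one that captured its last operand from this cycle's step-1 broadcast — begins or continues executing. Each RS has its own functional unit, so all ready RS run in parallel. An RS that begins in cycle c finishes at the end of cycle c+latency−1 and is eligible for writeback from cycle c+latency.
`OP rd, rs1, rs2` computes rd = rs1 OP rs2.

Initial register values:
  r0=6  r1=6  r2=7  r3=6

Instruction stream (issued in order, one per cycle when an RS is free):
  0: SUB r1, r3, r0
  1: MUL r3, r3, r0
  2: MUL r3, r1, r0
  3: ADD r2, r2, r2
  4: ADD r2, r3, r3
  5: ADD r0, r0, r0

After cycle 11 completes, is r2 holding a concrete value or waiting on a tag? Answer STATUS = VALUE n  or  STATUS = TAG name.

STATUS = VALUE 0

c1: issue SUB r1<-Add1 | r0:6,r1:Add1,r2:7,r3:6
c2: issue MUL r3<-Mul1 | r0:6,r1:Add1,r2:7,r3:Mul1
c3: issue MUL r3<-Mul2 | r0:6,r1:Add1,r2:7,r3:Mul2
c4: CDB Add1=0; issue ADD r2<-Add1 | r0:6,r1:0,r2:Add1,r3:Mul2
c5: issue ADD r2<-Add2 | r0:6,r1:0,r2:Add2,r3:Mul2
c6: CDB Mul1=36; stall | r0:6,r1:0,r2:Add2,r3:Mul2
c7: CDB Add1=14; issue ADD r0<-Add1 | r0:Add1,r1:0,r2:Add2,r3:Mul2
c8: CDB Mul2=0 | r0:Add1,r1:0,r2:Add2,r3:0
c9: - | r0:Add1,r1:0,r2:Add2,r3:0
c10: CDB Add1=12 | r0:12,r1:0,r2:Add2,r3:0
c11: CDB Add2=0 | r0:12,r1:0,r2:0,r3:0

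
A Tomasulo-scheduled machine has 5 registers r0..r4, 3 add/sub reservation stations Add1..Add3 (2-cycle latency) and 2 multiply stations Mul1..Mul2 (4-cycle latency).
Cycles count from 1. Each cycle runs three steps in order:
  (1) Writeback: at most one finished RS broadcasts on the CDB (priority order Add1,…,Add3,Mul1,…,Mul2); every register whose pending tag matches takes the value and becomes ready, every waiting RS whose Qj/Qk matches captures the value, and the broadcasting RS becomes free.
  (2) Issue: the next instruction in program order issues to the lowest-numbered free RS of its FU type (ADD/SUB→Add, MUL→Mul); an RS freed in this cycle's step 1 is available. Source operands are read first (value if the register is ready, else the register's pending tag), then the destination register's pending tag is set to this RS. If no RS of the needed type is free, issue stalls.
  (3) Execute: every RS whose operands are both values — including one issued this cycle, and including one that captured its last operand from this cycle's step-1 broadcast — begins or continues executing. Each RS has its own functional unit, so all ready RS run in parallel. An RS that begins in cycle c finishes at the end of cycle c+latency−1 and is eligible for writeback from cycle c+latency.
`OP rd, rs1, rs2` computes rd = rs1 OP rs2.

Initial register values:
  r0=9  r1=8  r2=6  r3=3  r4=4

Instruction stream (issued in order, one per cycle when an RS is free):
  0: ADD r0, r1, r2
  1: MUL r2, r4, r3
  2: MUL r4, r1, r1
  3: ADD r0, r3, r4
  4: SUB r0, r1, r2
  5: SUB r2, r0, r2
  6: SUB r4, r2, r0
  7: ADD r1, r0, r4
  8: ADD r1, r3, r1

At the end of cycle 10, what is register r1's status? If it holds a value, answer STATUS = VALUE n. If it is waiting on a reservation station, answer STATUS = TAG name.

STATUS = TAG Add3

cycle 1: issue ADD r0<-Add1 // r0:Add1,r1:8,r2:6,r3:3,r4:4
cycle 2: issue MUL r2<-Mul1 // r0:Add1,r1:8,r2:Mul1,r3:3,r4:4
cycle 3: CDB Add1=14; issue MUL r4<-Mul2 // r0:14,r1:8,r2:Mul1,r3:3,r4:Mul2
cycle 4: issue ADD r0<-Add1 // r0:Add1,r1:8,r2:Mul1,r3:3,r4:Mul2
cycle 5: issue SUB r0<-Add2 // r0:Add2,r1:8,r2:Mul1,r3:3,r4:Mul2
cycle 6: CDB Mul1=12; issue SUB r2<-Add3 // r0:Add2,r1:8,r2:Add3,r3:3,r4:Mul2
cycle 7: CDB Mul2=64; stall // r0:Add2,r1:8,r2:Add3,r3:3,r4:64
cycle 8: CDB Add2=-4; issue SUB r4<-Add2 // r0:-4,r1:8,r2:Add3,r3:3,r4:Add2
cycle 9: CDB Add1=67; issue ADD r1<-Add1 // r0:-4,r1:Add1,r2:Add3,r3:3,r4:Add2
cycle 10: CDB Add3=-16; issue ADD r1<-Add3 // r0:-4,r1:Add3,r2:-16,r3:3,r4:Add2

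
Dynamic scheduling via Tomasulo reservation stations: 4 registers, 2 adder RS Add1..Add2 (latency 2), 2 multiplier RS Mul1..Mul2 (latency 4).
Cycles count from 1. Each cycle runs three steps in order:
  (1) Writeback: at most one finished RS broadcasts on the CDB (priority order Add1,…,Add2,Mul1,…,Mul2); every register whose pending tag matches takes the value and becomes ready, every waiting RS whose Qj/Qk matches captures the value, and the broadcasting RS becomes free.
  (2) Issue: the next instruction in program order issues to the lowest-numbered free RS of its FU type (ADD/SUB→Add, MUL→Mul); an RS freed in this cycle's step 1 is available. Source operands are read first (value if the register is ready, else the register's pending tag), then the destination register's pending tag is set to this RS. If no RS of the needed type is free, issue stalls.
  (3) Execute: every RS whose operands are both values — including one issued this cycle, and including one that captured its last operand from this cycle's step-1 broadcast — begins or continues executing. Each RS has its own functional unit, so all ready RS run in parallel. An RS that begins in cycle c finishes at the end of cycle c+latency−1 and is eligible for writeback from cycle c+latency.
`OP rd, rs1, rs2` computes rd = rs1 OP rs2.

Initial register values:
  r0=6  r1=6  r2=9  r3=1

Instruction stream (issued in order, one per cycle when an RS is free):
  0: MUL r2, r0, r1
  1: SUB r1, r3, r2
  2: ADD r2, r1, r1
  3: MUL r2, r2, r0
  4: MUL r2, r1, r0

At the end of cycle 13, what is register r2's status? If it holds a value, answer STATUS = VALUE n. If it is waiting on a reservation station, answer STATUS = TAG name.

  c1: issue MUL r2<-Mul1  regs: r0:6,r1:6,r2:Mul1,r3:1
  c2: issue SUB r1<-Add1  regs: r0:6,r1:Add1,r2:Mul1,r3:1
  c3: issue ADD r2<-Add2  regs: r0:6,r1:Add1,r2:Add2,r3:1
  c4: issue MUL r2<-Mul2  regs: r0:6,r1:Add1,r2:Mul2,r3:1
  c5: CDB Mul1=36; issue MUL r2<-Mul1  regs: r0:6,r1:Add1,r2:Mul1,r3:1
  c6: -  regs: r0:6,r1:Add1,r2:Mul1,r3:1
  c7: CDB Add1=-35  regs: r0:6,r1:-35,r2:Mul1,r3:1
  c8: -  regs: r0:6,r1:-35,r2:Mul1,r3:1
  c9: CDB Add2=-70  regs: r0:6,r1:-35,r2:Mul1,r3:1
  c10: -  regs: r0:6,r1:-35,r2:Mul1,r3:1
  c11: CDB Mul1=-210  regs: r0:6,r1:-35,r2:-210,r3:1
  c12: -  regs: r0:6,r1:-35,r2:-210,r3:1
  c13: CDB Mul2=-420  regs: r0:6,r1:-35,r2:-210,r3:1

STATUS = VALUE -210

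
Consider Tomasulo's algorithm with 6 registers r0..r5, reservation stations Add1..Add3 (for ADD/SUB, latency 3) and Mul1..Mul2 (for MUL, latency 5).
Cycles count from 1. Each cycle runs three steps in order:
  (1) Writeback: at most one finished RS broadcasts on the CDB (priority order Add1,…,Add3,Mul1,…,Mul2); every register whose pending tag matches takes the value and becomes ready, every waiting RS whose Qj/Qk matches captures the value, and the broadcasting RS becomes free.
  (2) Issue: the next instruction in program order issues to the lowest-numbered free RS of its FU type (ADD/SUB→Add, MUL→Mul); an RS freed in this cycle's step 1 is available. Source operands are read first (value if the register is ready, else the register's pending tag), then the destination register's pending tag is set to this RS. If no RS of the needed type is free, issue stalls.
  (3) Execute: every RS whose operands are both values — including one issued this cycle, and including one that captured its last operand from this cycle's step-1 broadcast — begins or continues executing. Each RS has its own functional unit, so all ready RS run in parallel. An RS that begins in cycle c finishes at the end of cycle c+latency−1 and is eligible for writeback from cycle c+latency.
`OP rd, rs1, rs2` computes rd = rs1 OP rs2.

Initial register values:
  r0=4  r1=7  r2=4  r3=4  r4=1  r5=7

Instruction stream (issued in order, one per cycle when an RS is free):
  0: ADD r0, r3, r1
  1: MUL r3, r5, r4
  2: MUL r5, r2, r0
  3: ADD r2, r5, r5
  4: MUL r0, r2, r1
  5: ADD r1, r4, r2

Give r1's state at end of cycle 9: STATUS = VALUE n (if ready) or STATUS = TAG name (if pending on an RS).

  c1: issue ADD r0<-Add1  regs: r0:Add1,r1:7,r2:4,r3:4,r4:1,r5:7
  c2: issue MUL r3<-Mul1  regs: r0:Add1,r1:7,r2:4,r3:Mul1,r4:1,r5:7
  c3: issue MUL r5<-Mul2  regs: r0:Add1,r1:7,r2:4,r3:Mul1,r4:1,r5:Mul2
  c4: CDB Add1=11; issue ADD r2<-Add1  regs: r0:11,r1:7,r2:Add1,r3:Mul1,r4:1,r5:Mul2
  c5: stall  regs: r0:11,r1:7,r2:Add1,r3:Mul1,r4:1,r5:Mul2
  c6: stall  regs: r0:11,r1:7,r2:Add1,r3:Mul1,r4:1,r5:Mul2
  c7: CDB Mul1=7; issue MUL r0<-Mul1  regs: r0:Mul1,r1:7,r2:Add1,r3:7,r4:1,r5:Mul2
  c8: issue ADD r1<-Add2  regs: r0:Mul1,r1:Add2,r2:Add1,r3:7,r4:1,r5:Mul2
  c9: CDB Mul2=44  regs: r0:Mul1,r1:Add2,r2:Add1,r3:7,r4:1,r5:44

STATUS = TAG Add2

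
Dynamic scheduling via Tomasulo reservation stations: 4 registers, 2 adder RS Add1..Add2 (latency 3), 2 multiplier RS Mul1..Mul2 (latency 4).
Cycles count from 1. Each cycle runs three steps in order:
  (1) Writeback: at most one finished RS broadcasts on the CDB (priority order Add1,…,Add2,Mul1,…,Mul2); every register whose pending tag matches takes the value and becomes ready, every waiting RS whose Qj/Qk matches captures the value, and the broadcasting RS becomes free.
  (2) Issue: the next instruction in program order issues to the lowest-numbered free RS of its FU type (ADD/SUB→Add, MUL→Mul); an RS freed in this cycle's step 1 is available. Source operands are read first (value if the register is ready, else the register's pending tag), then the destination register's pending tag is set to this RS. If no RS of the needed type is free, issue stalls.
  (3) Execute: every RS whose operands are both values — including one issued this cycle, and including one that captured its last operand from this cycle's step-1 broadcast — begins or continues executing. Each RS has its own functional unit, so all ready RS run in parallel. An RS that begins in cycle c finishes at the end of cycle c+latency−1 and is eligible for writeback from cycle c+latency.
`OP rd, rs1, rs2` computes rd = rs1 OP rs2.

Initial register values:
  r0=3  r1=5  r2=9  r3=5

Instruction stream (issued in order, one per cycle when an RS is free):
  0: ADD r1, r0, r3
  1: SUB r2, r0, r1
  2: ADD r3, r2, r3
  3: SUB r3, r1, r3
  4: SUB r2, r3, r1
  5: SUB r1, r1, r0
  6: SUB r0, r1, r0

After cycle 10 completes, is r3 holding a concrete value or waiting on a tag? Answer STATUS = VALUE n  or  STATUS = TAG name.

STATUS = TAG Add2

c1: issue ADD r1<-Add1 | r0:3,r1:Add1,r2:9,r3:5
c2: issue SUB r2<-Add2 | r0:3,r1:Add1,r2:Add2,r3:5
c3: stall | r0:3,r1:Add1,r2:Add2,r3:5
c4: CDB Add1=8; issue ADD r3<-Add1 | r0:3,r1:8,r2:Add2,r3:Add1
c5: stall | r0:3,r1:8,r2:Add2,r3:Add1
c6: stall | r0:3,r1:8,r2:Add2,r3:Add1
c7: CDB Add2=-5; issue SUB r3<-Add2 | r0:3,r1:8,r2:-5,r3:Add2
c8: stall | r0:3,r1:8,r2:-5,r3:Add2
c9: stall | r0:3,r1:8,r2:-5,r3:Add2
c10: CDB Add1=0; issue SUB r2<-Add1 | r0:3,r1:8,r2:Add1,r3:Add2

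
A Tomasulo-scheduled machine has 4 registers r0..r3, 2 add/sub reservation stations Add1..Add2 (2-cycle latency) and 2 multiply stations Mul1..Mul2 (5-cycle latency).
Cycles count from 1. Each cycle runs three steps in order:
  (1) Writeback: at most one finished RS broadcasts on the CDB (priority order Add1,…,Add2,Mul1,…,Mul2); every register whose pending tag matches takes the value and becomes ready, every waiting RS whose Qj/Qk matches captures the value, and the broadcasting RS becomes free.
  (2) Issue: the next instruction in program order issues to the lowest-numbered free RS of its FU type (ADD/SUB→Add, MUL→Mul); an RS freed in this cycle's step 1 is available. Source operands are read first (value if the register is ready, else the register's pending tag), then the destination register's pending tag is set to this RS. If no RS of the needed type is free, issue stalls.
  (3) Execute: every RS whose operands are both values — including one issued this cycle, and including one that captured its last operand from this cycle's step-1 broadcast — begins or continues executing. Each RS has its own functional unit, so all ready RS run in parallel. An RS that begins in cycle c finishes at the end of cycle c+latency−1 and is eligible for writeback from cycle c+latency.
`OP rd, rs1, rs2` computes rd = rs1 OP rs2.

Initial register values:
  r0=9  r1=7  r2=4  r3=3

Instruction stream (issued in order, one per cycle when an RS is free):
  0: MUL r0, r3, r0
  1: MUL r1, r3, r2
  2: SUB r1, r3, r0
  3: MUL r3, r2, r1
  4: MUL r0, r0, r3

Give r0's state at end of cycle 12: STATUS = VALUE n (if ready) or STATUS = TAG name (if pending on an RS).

c1: issue MUL r0<-Mul1 | r0:Mul1,r1:7,r2:4,r3:3
c2: issue MUL r1<-Mul2 | r0:Mul1,r1:Mul2,r2:4,r3:3
c3: issue SUB r1<-Add1 | r0:Mul1,r1:Add1,r2:4,r3:3
c4: stall | r0:Mul1,r1:Add1,r2:4,r3:3
c5: stall | r0:Mul1,r1:Add1,r2:4,r3:3
c6: CDB Mul1=27; issue MUL r3<-Mul1 | r0:27,r1:Add1,r2:4,r3:Mul1
c7: CDB Mul2=12; issue MUL r0<-Mul2 | r0:Mul2,r1:Add1,r2:4,r3:Mul1
c8: CDB Add1=-24 | r0:Mul2,r1:-24,r2:4,r3:Mul1
c9: - | r0:Mul2,r1:-24,r2:4,r3:Mul1
c10: - | r0:Mul2,r1:-24,r2:4,r3:Mul1
c11: - | r0:Mul2,r1:-24,r2:4,r3:Mul1
c12: - | r0:Mul2,r1:-24,r2:4,r3:Mul1

STATUS = TAG Mul2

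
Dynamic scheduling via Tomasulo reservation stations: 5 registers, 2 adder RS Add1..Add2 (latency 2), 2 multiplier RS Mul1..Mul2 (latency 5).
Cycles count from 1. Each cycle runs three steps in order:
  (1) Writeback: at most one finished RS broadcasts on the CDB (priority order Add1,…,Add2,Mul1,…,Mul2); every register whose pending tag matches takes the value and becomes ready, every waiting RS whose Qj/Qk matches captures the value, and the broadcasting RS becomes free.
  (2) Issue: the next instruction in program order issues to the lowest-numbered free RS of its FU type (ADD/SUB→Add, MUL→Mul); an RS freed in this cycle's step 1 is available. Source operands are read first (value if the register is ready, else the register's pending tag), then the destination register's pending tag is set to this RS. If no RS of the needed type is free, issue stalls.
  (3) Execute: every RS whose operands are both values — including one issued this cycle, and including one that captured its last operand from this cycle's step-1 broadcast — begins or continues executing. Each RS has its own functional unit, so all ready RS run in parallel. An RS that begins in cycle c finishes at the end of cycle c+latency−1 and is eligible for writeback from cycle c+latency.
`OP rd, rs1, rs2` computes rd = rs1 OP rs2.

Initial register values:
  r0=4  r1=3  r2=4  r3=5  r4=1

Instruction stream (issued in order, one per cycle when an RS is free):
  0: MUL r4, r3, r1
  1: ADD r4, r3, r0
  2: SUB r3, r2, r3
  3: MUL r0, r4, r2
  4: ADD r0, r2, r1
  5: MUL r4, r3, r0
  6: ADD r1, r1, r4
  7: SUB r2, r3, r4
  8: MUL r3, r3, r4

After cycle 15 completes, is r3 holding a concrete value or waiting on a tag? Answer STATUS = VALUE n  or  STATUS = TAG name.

c1: issue MUL r4<-Mul1 | r0:4,r1:3,r2:4,r3:5,r4:Mul1
c2: issue ADD r4<-Add1 | r0:4,r1:3,r2:4,r3:5,r4:Add1
c3: issue SUB r3<-Add2 | r0:4,r1:3,r2:4,r3:Add2,r4:Add1
c4: CDB Add1=9; issue MUL r0<-Mul2 | r0:Mul2,r1:3,r2:4,r3:Add2,r4:9
c5: CDB Add2=-1; issue ADD r0<-Add1 | r0:Add1,r1:3,r2:4,r3:-1,r4:9
c6: CDB Mul1=15; issue MUL r4<-Mul1 | r0:Add1,r1:3,r2:4,r3:-1,r4:Mul1
c7: CDB Add1=7; issue ADD r1<-Add1 | r0:7,r1:Add1,r2:4,r3:-1,r4:Mul1
c8: issue SUB r2<-Add2 | r0:7,r1:Add1,r2:Add2,r3:-1,r4:Mul1
c9: CDB Mul2=36; issue MUL r3<-Mul2 | r0:7,r1:Add1,r2:Add2,r3:Mul2,r4:Mul1
c10: - | r0:7,r1:Add1,r2:Add2,r3:Mul2,r4:Mul1
c11: - | r0:7,r1:Add1,r2:Add2,r3:Mul2,r4:Mul1
c12: CDB Mul1=-7 | r0:7,r1:Add1,r2:Add2,r3:Mul2,r4:-7
c13: - | r0:7,r1:Add1,r2:Add2,r3:Mul2,r4:-7
c14: CDB Add1=-4 | r0:7,r1:-4,r2:Add2,r3:Mul2,r4:-7
c15: CDB Add2=6 | r0:7,r1:-4,r2:6,r3:Mul2,r4:-7

STATUS = TAG Mul2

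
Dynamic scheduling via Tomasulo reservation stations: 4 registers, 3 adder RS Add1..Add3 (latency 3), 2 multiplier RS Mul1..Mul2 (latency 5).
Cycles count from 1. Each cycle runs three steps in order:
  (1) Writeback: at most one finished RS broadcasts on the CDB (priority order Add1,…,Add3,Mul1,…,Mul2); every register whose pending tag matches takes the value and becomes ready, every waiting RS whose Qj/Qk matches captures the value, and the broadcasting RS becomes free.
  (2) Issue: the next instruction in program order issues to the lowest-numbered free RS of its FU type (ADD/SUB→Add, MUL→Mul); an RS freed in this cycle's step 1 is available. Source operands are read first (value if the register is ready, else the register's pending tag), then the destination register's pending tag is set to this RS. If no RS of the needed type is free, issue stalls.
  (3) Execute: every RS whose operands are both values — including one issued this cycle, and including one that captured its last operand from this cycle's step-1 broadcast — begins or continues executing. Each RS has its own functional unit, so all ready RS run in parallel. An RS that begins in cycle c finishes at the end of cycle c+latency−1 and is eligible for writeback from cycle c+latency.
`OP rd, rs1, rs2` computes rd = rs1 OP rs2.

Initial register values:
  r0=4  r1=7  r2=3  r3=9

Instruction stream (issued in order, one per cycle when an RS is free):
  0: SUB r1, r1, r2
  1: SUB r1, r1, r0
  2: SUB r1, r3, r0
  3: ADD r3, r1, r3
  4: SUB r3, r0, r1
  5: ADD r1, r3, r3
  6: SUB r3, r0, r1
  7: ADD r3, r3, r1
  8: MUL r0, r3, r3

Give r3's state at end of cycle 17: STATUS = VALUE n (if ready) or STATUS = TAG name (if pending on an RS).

STATUS = TAG Add3

c1: issue SUB r1<-Add1 | r0:4,r1:Add1,r2:3,r3:9
c2: issue SUB r1<-Add2 | r0:4,r1:Add2,r2:3,r3:9
c3: issue SUB r1<-Add3 | r0:4,r1:Add3,r2:3,r3:9
c4: CDB Add1=4; issue ADD r3<-Add1 | r0:4,r1:Add3,r2:3,r3:Add1
c5: stall | r0:4,r1:Add3,r2:3,r3:Add1
c6: CDB Add3=5; issue SUB r3<-Add3 | r0:4,r1:5,r2:3,r3:Add3
c7: CDB Add2=0; issue ADD r1<-Add2 | r0:4,r1:Add2,r2:3,r3:Add3
c8: stall | r0:4,r1:Add2,r2:3,r3:Add3
c9: CDB Add1=14; issue SUB r3<-Add1 | r0:4,r1:Add2,r2:3,r3:Add1
c10: CDB Add3=-1; issue ADD r3<-Add3 | r0:4,r1:Add2,r2:3,r3:Add3
c11: issue MUL r0<-Mul1 | r0:Mul1,r1:Add2,r2:3,r3:Add3
c12: - | r0:Mul1,r1:Add2,r2:3,r3:Add3
c13: CDB Add2=-2 | r0:Mul1,r1:-2,r2:3,r3:Add3
c14: - | r0:Mul1,r1:-2,r2:3,r3:Add3
c15: - | r0:Mul1,r1:-2,r2:3,r3:Add3
c16: CDB Add1=6 | r0:Mul1,r1:-2,r2:3,r3:Add3
c17: - | r0:Mul1,r1:-2,r2:3,r3:Add3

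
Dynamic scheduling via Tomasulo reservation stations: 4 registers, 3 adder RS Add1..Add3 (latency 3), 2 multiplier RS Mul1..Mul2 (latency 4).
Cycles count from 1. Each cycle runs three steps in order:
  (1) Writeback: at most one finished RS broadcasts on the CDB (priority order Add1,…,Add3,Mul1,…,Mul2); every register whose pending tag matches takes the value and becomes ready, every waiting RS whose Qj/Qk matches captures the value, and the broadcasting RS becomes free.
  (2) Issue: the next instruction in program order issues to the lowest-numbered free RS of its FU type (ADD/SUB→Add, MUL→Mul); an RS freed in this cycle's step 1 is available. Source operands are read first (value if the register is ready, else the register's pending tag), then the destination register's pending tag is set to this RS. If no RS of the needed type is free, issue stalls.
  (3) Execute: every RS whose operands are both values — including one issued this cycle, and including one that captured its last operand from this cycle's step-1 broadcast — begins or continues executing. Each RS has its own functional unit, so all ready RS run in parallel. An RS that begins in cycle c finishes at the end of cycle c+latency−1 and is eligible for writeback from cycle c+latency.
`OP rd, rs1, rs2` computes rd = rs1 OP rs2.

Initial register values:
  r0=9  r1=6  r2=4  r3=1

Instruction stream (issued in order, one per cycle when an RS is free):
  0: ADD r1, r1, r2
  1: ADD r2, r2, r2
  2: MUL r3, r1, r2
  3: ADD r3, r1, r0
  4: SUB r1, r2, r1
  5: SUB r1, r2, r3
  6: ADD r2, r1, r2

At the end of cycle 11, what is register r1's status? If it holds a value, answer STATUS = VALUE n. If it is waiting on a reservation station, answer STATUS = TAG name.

STATUS = VALUE -11

  c1: issue ADD r1<-Add1  regs: r0:9,r1:Add1,r2:4,r3:1
  c2: issue ADD r2<-Add2  regs: r0:9,r1:Add1,r2:Add2,r3:1
  c3: issue MUL r3<-Mul1  regs: r0:9,r1:Add1,r2:Add2,r3:Mul1
  c4: CDB Add1=10; issue ADD r3<-Add1  regs: r0:9,r1:10,r2:Add2,r3:Add1
  c5: CDB Add2=8; issue SUB r1<-Add2  regs: r0:9,r1:Add2,r2:8,r3:Add1
  c6: issue SUB r1<-Add3  regs: r0:9,r1:Add3,r2:8,r3:Add1
  c7: CDB Add1=19; issue ADD r2<-Add1  regs: r0:9,r1:Add3,r2:Add1,r3:19
  c8: CDB Add2=-2  regs: r0:9,r1:Add3,r2:Add1,r3:19
  c9: CDB Mul1=80  regs: r0:9,r1:Add3,r2:Add1,r3:19
  c10: CDB Add3=-11  regs: r0:9,r1:-11,r2:Add1,r3:19
  c11: -  regs: r0:9,r1:-11,r2:Add1,r3:19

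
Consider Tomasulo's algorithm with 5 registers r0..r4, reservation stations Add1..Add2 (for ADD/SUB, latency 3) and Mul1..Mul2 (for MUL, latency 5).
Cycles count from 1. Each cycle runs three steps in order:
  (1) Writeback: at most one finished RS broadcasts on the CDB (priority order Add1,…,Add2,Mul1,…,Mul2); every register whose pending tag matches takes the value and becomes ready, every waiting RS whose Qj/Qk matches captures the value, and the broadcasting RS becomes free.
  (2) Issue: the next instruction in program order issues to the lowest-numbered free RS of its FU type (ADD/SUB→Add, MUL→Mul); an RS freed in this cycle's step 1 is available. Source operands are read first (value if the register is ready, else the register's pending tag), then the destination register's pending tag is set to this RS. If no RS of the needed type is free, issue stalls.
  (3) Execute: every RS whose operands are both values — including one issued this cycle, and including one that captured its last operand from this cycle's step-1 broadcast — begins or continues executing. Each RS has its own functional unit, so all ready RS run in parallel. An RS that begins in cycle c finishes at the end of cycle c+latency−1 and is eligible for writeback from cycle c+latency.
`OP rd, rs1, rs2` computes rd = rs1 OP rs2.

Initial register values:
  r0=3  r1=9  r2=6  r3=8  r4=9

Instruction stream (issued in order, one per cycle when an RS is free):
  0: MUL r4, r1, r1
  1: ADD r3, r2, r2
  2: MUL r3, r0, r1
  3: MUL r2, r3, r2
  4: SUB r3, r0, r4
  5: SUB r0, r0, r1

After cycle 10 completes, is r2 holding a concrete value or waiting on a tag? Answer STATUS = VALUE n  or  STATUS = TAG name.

STATUS = TAG Mul1

  c1: issue MUL r4<-Mul1  regs: r0:3,r1:9,r2:6,r3:8,r4:Mul1
  c2: issue ADD r3<-Add1  regs: r0:3,r1:9,r2:6,r3:Add1,r4:Mul1
  c3: issue MUL r3<-Mul2  regs: r0:3,r1:9,r2:6,r3:Mul2,r4:Mul1
  c4: stall  regs: r0:3,r1:9,r2:6,r3:Mul2,r4:Mul1
  c5: CDB Add1=12; stall  regs: r0:3,r1:9,r2:6,r3:Mul2,r4:Mul1
  c6: CDB Mul1=81; issue MUL r2<-Mul1  regs: r0:3,r1:9,r2:Mul1,r3:Mul2,r4:81
  c7: issue SUB r3<-Add1  regs: r0:3,r1:9,r2:Mul1,r3:Add1,r4:81
  c8: CDB Mul2=27; issue SUB r0<-Add2  regs: r0:Add2,r1:9,r2:Mul1,r3:Add1,r4:81
  c9: -  regs: r0:Add2,r1:9,r2:Mul1,r3:Add1,r4:81
  c10: CDB Add1=-78  regs: r0:Add2,r1:9,r2:Mul1,r3:-78,r4:81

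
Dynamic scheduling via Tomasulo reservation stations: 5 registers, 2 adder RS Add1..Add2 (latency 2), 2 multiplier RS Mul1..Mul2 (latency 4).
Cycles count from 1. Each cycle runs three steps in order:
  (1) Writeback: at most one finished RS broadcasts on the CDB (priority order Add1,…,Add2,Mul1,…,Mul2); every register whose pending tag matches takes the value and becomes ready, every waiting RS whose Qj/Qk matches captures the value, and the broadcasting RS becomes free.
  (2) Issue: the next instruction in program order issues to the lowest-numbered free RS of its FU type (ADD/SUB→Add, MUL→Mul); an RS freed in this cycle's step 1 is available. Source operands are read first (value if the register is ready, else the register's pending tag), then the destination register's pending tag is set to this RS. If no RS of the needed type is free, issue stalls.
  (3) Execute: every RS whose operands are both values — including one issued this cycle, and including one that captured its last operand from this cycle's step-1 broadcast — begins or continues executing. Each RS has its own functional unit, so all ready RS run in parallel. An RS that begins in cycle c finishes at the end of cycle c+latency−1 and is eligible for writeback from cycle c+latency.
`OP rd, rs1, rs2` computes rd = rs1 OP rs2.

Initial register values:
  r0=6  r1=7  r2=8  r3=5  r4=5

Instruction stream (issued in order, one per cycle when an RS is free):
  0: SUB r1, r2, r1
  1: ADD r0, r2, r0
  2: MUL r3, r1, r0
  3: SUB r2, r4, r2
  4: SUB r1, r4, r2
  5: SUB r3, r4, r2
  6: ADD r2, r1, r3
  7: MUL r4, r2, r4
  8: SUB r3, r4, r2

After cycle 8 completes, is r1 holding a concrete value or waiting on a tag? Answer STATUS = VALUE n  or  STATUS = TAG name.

  c1: issue SUB r1<-Add1  regs: r0:6,r1:Add1,r2:8,r3:5,r4:5
  c2: issue ADD r0<-Add2  regs: r0:Add2,r1:Add1,r2:8,r3:5,r4:5
  c3: CDB Add1=1; issue MUL r3<-Mul1  regs: r0:Add2,r1:1,r2:8,r3:Mul1,r4:5
  c4: CDB Add2=14; issue SUB r2<-Add1  regs: r0:14,r1:1,r2:Add1,r3:Mul1,r4:5
  c5: issue SUB r1<-Add2  regs: r0:14,r1:Add2,r2:Add1,r3:Mul1,r4:5
  c6: CDB Add1=-3; issue SUB r3<-Add1  regs: r0:14,r1:Add2,r2:-3,r3:Add1,r4:5
  c7: stall  regs: r0:14,r1:Add2,r2:-3,r3:Add1,r4:5
  c8: CDB Add1=8; issue ADD r2<-Add1  regs: r0:14,r1:Add2,r2:Add1,r3:8,r4:5

STATUS = TAG Add2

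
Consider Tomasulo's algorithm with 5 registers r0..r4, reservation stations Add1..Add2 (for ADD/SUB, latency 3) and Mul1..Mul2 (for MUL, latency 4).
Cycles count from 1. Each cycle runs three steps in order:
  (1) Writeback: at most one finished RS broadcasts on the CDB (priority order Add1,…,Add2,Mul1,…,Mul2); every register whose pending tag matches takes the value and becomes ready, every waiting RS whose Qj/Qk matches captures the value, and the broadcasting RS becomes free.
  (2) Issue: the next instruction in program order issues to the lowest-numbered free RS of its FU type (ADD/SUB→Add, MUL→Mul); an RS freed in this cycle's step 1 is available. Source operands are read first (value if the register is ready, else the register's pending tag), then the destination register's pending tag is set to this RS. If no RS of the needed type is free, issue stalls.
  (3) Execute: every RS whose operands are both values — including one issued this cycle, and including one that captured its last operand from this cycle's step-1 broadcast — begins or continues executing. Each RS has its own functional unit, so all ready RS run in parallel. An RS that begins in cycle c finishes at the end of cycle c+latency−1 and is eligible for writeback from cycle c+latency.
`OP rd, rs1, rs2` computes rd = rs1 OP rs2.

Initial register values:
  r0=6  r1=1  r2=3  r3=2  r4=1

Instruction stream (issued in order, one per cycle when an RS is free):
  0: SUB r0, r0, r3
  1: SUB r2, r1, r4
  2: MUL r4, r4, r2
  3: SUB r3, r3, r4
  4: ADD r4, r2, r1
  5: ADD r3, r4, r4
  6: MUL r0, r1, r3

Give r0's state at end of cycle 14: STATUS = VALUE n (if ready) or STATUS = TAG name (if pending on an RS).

cycle 1: issue SUB r0<-Add1 // r0:Add1,r1:1,r2:3,r3:2,r4:1
cycle 2: issue SUB r2<-Add2 // r0:Add1,r1:1,r2:Add2,r3:2,r4:1
cycle 3: issue MUL r4<-Mul1 // r0:Add1,r1:1,r2:Add2,r3:2,r4:Mul1
cycle 4: CDB Add1=4; issue SUB r3<-Add1 // r0:4,r1:1,r2:Add2,r3:Add1,r4:Mul1
cycle 5: CDB Add2=0; issue ADD r4<-Add2 // r0:4,r1:1,r2:0,r3:Add1,r4:Add2
cycle 6: stall // r0:4,r1:1,r2:0,r3:Add1,r4:Add2
cycle 7: stall // r0:4,r1:1,r2:0,r3:Add1,r4:Add2
cycle 8: CDB Add2=1; issue ADD r3<-Add2 // r0:4,r1:1,r2:0,r3:Add2,r4:1
cycle 9: CDB Mul1=0; issue MUL r0<-Mul1 // r0:Mul1,r1:1,r2:0,r3:Add2,r4:1
cycle 10: - // r0:Mul1,r1:1,r2:0,r3:Add2,r4:1
cycle 11: CDB Add2=2 // r0:Mul1,r1:1,r2:0,r3:2,r4:1
cycle 12: CDB Add1=2 // r0:Mul1,r1:1,r2:0,r3:2,r4:1
cycle 13: - // r0:Mul1,r1:1,r2:0,r3:2,r4:1
cycle 14: - // r0:Mul1,r1:1,r2:0,r3:2,r4:1

STATUS = TAG Mul1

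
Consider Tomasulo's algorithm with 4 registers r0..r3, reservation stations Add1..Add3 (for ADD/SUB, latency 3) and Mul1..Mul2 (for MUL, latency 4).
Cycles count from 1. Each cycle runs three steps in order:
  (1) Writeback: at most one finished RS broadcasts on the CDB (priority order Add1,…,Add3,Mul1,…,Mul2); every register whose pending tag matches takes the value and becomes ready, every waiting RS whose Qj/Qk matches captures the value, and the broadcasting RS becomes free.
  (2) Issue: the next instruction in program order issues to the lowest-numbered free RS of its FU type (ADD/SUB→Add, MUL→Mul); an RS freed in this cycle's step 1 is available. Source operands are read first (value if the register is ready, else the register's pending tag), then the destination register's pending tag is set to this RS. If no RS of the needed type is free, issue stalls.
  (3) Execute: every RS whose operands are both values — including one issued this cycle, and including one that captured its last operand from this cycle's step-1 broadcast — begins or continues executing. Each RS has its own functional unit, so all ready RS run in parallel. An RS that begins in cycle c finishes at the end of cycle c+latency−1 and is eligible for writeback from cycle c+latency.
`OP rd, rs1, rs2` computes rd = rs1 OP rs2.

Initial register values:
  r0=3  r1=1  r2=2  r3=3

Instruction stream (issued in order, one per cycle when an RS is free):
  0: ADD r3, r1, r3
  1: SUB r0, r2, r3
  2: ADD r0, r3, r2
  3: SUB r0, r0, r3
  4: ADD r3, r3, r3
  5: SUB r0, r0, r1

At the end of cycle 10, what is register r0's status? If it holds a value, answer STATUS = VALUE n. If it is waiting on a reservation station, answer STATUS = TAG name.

STATUS = TAG Add3

cycle 1: issue ADD r3<-Add1 // r0:3,r1:1,r2:2,r3:Add1
cycle 2: issue SUB r0<-Add2 // r0:Add2,r1:1,r2:2,r3:Add1
cycle 3: issue ADD r0<-Add3 // r0:Add3,r1:1,r2:2,r3:Add1
cycle 4: CDB Add1=4; issue SUB r0<-Add1 // r0:Add1,r1:1,r2:2,r3:4
cycle 5: stall // r0:Add1,r1:1,r2:2,r3:4
cycle 6: stall // r0:Add1,r1:1,r2:2,r3:4
cycle 7: CDB Add2=-2; issue ADD r3<-Add2 // r0:Add1,r1:1,r2:2,r3:Add2
cycle 8: CDB Add3=6; issue SUB r0<-Add3 // r0:Add3,r1:1,r2:2,r3:Add2
cycle 9: - // r0:Add3,r1:1,r2:2,r3:Add2
cycle 10: CDB Add2=8 // r0:Add3,r1:1,r2:2,r3:8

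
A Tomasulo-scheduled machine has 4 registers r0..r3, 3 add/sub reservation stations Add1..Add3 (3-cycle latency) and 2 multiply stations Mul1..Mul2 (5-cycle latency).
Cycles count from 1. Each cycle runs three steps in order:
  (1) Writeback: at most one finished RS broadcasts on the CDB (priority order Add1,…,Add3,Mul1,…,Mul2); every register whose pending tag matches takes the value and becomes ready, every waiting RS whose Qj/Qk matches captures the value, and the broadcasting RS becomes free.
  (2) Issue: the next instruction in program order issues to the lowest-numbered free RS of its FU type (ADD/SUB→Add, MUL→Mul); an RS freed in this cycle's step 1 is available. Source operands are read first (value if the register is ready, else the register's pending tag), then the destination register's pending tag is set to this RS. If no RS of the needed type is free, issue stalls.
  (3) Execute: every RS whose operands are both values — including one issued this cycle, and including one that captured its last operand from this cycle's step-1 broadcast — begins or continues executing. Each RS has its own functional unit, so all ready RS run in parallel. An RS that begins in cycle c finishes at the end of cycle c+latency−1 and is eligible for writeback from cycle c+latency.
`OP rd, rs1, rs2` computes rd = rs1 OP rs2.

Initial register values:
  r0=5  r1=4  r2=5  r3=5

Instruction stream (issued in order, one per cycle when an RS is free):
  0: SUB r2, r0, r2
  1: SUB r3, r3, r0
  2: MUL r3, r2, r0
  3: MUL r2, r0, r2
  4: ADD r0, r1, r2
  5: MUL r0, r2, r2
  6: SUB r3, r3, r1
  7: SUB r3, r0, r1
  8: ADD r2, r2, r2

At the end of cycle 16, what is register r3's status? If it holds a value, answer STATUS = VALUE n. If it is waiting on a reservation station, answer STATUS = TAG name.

STATUS = TAG Add3

c1: issue SUB r2<-Add1 | r0:5,r1:4,r2:Add1,r3:5
c2: issue SUB r3<-Add2 | r0:5,r1:4,r2:Add1,r3:Add2
c3: issue MUL r3<-Mul1 | r0:5,r1:4,r2:Add1,r3:Mul1
c4: CDB Add1=0; issue MUL r2<-Mul2 | r0:5,r1:4,r2:Mul2,r3:Mul1
c5: CDB Add2=0; issue ADD r0<-Add1 | r0:Add1,r1:4,r2:Mul2,r3:Mul1
c6: stall | r0:Add1,r1:4,r2:Mul2,r3:Mul1
c7: stall | r0:Add1,r1:4,r2:Mul2,r3:Mul1
c8: stall | r0:Add1,r1:4,r2:Mul2,r3:Mul1
c9: CDB Mul1=0; issue MUL r0<-Mul1 | r0:Mul1,r1:4,r2:Mul2,r3:0
c10: CDB Mul2=0; issue SUB r3<-Add2 | r0:Mul1,r1:4,r2:0,r3:Add2
c11: issue SUB r3<-Add3 | r0:Mul1,r1:4,r2:0,r3:Add3
c12: stall | r0:Mul1,r1:4,r2:0,r3:Add3
c13: CDB Add1=4; issue ADD r2<-Add1 | r0:Mul1,r1:4,r2:Add1,r3:Add3
c14: CDB Add2=-4 | r0:Mul1,r1:4,r2:Add1,r3:Add3
c15: CDB Mul1=0 | r0:0,r1:4,r2:Add1,r3:Add3
c16: CDB Add1=0 | r0:0,r1:4,r2:0,r3:Add3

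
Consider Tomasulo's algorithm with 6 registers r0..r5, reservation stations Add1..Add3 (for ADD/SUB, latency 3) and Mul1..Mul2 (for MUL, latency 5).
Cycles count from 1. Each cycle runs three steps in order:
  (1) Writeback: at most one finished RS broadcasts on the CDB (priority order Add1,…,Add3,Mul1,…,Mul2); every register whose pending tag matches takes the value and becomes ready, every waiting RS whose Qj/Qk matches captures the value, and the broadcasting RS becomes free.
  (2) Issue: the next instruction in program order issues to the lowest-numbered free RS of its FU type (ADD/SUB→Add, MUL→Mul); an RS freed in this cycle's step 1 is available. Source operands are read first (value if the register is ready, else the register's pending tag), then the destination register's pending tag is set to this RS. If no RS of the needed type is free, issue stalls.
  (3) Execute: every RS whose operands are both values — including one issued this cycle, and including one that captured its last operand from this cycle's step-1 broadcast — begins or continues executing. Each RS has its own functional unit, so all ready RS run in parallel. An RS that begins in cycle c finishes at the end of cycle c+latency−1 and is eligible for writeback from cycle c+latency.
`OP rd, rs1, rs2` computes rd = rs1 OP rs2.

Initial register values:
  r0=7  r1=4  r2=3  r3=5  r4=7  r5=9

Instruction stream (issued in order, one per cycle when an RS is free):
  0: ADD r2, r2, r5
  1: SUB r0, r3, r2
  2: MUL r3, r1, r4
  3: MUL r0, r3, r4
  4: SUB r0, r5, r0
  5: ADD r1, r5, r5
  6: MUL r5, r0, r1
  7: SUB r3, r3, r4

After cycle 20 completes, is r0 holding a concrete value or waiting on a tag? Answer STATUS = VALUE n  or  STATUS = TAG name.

cycle 1: issue ADD r2<-Add1 // r0:7,r1:4,r2:Add1,r3:5,r4:7,r5:9
cycle 2: issue SUB r0<-Add2 // r0:Add2,r1:4,r2:Add1,r3:5,r4:7,r5:9
cycle 3: issue MUL r3<-Mul1 // r0:Add2,r1:4,r2:Add1,r3:Mul1,r4:7,r5:9
cycle 4: CDB Add1=12; issue MUL r0<-Mul2 // r0:Mul2,r1:4,r2:12,r3:Mul1,r4:7,r5:9
cycle 5: issue SUB r0<-Add1 // r0:Add1,r1:4,r2:12,r3:Mul1,r4:7,r5:9
cycle 6: issue ADD r1<-Add3 // r0:Add1,r1:Add3,r2:12,r3:Mul1,r4:7,r5:9
cycle 7: CDB Add2=-7; stall // r0:Add1,r1:Add3,r2:12,r3:Mul1,r4:7,r5:9
cycle 8: CDB Mul1=28; issue MUL r5<-Mul1 // r0:Add1,r1:Add3,r2:12,r3:28,r4:7,r5:Mul1
cycle 9: CDB Add3=18; issue SUB r3<-Add2 // r0:Add1,r1:18,r2:12,r3:Add2,r4:7,r5:Mul1
cycle 10: - // r0:Add1,r1:18,r2:12,r3:Add2,r4:7,r5:Mul1
cycle 11: - // r0:Add1,r1:18,r2:12,r3:Add2,r4:7,r5:Mul1
cycle 12: CDB Add2=21 // r0:Add1,r1:18,r2:12,r3:21,r4:7,r5:Mul1
cycle 13: CDB Mul2=196 // r0:Add1,r1:18,r2:12,r3:21,r4:7,r5:Mul1
cycle 14: - // r0:Add1,r1:18,r2:12,r3:21,r4:7,r5:Mul1
cycle 15: - // r0:Add1,r1:18,r2:12,r3:21,r4:7,r5:Mul1
cycle 16: CDB Add1=-187 // r0:-187,r1:18,r2:12,r3:21,r4:7,r5:Mul1
cycle 17: - // r0:-187,r1:18,r2:12,r3:21,r4:7,r5:Mul1
cycle 18: - // r0:-187,r1:18,r2:12,r3:21,r4:7,r5:Mul1
cycle 19: - // r0:-187,r1:18,r2:12,r3:21,r4:7,r5:Mul1
cycle 20: - // r0:-187,r1:18,r2:12,r3:21,r4:7,r5:Mul1

STATUS = VALUE -187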